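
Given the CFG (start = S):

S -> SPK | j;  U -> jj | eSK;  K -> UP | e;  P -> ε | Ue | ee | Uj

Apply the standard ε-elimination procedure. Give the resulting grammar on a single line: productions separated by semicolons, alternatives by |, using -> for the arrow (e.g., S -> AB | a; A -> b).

S -> j | SK | SPK; K -> U | e | UP; P -> Ue | Uj | ee; U -> jj | eSK

Nullable set: {P}.
S -> SPK: P nullable, giving SK | SPK.
K -> UP: P nullable, giving U | UP.
Drop P -> ε.
Unchanged (no nullable symbols): S -> j; K -> e; P -> Ue; P -> Uj; P -> ee; U -> eSK; U -> jj.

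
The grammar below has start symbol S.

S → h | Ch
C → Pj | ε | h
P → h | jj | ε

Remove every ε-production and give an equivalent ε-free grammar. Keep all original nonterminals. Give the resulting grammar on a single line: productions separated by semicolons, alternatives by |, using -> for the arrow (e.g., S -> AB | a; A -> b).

Nullable set: {C, P}.
S -> Ch: C nullable, giving Ch | h.
Drop C -> ε.
C -> Pj: P nullable, giving Pj | j.
Drop P -> ε.
Unchanged (no nullable symbols): S -> h; C -> h; P -> h; P -> jj.

S -> h | Ch; C -> h | j | Pj; P -> h | jj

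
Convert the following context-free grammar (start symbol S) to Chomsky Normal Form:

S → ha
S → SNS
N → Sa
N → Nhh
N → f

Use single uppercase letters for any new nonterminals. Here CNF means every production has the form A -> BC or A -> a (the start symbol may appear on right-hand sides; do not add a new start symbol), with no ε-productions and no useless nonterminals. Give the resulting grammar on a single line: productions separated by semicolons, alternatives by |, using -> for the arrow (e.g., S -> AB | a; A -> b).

No ε-productions.
No unit productions to eliminate.
TERM: introduce B -> a, A -> h and substitute in every rule of length ≥2.
BIN: N -> NAA becomes N -> NC, C -> AA; S -> SNS becomes S -> SD, D -> NS.

S -> AB | SD; A -> h; B -> a; C -> AA; D -> NS; N -> f | NC | SB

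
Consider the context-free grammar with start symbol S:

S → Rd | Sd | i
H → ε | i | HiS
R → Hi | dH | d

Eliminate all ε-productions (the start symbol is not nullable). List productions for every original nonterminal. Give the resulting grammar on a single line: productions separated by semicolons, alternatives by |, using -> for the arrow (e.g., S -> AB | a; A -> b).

Nullable set: {H}.
Drop H -> ε.
H -> HiS: H nullable, giving HiS | iS.
R -> Hi: H nullable, giving Hi | i.
R -> dH: H nullable, giving d | dH.
Unchanged (no nullable symbols): S -> Rd; S -> Sd; S -> i; H -> i; R -> d.

S -> i | Rd | Sd; H -> i | iS | HiS; R -> d | i | Hi | dH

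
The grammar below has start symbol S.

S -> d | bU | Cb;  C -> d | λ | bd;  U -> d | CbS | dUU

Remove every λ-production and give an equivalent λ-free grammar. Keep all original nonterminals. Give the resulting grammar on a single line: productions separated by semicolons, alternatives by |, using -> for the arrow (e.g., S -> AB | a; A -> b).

S -> b | d | Cb | bU; C -> d | bd; U -> d | bS | CbS | dUU

Nullable set: {C}.
S -> Cb: C nullable, giving Cb | b.
Drop C -> λ.
U -> CbS: C nullable, giving CbS | bS.
Unchanged (no nullable symbols): S -> bU; S -> d; C -> bd; C -> d; U -> d; U -> dUU.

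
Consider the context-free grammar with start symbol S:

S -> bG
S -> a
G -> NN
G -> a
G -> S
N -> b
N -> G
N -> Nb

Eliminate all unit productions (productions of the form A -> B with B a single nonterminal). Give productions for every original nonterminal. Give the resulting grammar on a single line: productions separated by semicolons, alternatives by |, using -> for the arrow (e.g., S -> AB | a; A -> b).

S -> a | bG; G -> a | NN | bG; N -> a | b | NN | Nb | bG

Unit productions: G->S, N->G.
Unit pairs (A ⇒* B via units): (G,S), (N,G), (N,S).
S: inherits non-unit rules of {S} → a | bG.
G: inherits non-unit rules of {G, S} → NN | a | bG.
N: inherits non-unit rules of {G, N, S} → NN | Nb | a | b | bG.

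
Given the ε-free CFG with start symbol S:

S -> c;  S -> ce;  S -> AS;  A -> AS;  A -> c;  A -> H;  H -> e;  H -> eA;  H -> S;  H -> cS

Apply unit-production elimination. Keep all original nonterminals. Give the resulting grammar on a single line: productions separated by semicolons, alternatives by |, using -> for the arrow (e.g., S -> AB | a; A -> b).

S -> c | AS | ce; A -> c | e | AS | cS | ce | eA; H -> c | e | AS | cS | ce | eA

Unit productions: A->H, H->S.
Unit pairs (A ⇒* B via units): (A,H), (A,S), (H,S).
S: inherits non-unit rules of {S} → AS | c | ce.
A: inherits non-unit rules of {A, H, S} → AS | c | cS | ce | e | eA.
H: inherits non-unit rules of {H, S} → AS | c | cS | ce | e | eA.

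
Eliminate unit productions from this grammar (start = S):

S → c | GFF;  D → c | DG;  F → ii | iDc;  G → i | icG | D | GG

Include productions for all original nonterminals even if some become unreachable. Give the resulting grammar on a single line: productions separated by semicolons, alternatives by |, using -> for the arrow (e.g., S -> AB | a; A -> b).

S -> c | GFF; D -> c | DG; F -> ii | iDc; G -> c | i | DG | GG | icG

Unit productions: G->D.
Unit pairs (A ⇒* B via units): (G,D).
S: inherits non-unit rules of {S} → GFF | c.
D: inherits non-unit rules of {D} → DG | c.
F: inherits non-unit rules of {F} → iDc | ii.
G: inherits non-unit rules of {D, G} → DG | GG | c | i | icG.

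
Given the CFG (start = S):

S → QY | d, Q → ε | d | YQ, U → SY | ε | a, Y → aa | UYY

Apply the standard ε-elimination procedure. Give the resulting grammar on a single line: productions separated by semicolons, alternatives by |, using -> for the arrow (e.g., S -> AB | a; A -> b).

S -> Y | d | QY; Q -> Y | d | YQ; U -> a | SY; Y -> YY | aa | UYY

Nullable set: {Q, U}.
S -> QY: Q nullable, giving QY | Y.
Drop Q -> ε.
Q -> YQ: Q nullable, giving Y | YQ.
Drop U -> ε.
Y -> UYY: U nullable, giving UYY | YY.
Unchanged (no nullable symbols): S -> d; Q -> d; U -> SY; U -> a; Y -> aa.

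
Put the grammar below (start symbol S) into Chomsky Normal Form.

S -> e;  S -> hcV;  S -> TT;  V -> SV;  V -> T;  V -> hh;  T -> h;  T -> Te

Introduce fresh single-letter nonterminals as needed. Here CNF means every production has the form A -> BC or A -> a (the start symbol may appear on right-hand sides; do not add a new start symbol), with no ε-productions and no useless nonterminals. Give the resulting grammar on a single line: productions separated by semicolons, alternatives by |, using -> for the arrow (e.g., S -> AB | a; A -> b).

S -> e | AD | TT; A -> h; B -> c; C -> e; D -> BV; T -> h | TC; V -> h | AA | SV | TC

No ε-productions.
After unit-elimination: S -> e | TT | hcV; T -> h | Te; V -> h | SV | Te | hh.
TERM: introduce B -> c, C -> e, A -> h and substitute in every rule of length ≥2.
BIN: S -> ABV becomes S -> AD, D -> BV.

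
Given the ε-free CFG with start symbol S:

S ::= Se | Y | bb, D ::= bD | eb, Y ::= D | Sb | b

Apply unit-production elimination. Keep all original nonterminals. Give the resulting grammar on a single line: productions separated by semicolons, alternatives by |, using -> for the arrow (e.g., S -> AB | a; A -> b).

Unit productions: S->Y, Y->D.
Unit pairs (A ⇒* B via units): (S,D), (S,Y), (Y,D).
S: inherits non-unit rules of {D, S, Y} → Sb | Se | b | bD | bb | eb.
D: inherits non-unit rules of {D} → bD | eb.
Y: inherits non-unit rules of {D, Y} → Sb | b | bD | eb.

S -> b | Sb | Se | bD | bb | eb; D -> bD | eb; Y -> b | Sb | bD | eb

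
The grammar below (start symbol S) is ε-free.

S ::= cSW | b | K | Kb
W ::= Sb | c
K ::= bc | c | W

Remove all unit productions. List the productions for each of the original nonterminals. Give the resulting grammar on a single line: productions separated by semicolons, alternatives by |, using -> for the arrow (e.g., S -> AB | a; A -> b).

S -> b | c | Kb | Sb | bc | cSW; K -> c | Sb | bc; W -> c | Sb

Unit productions: K->W, S->K.
Unit pairs (A ⇒* B via units): (K,W), (S,K), (S,W).
S: inherits non-unit rules of {K, S, W} → Kb | Sb | b | bc | c | cSW.
K: inherits non-unit rules of {K, W} → Sb | bc | c.
W: inherits non-unit rules of {W} → Sb | c.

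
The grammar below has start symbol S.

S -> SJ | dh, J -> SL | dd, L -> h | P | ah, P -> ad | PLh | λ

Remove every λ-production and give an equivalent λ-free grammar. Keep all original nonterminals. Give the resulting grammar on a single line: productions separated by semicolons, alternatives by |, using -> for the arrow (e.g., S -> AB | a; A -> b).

Nullable set: {L, P}.
J -> SL: L nullable, giving S | SL.
L -> P: P nullable, giving P.
Drop P -> λ.
P -> PLh: P, L nullable, giving Lh | PLh | Ph | h.
Unchanged (no nullable symbols): S -> SJ; S -> dh; J -> dd; L -> ah; L -> h; P -> ad.

S -> SJ | dh; J -> S | SL | dd; L -> P | h | ah; P -> h | Lh | Ph | ad | PLh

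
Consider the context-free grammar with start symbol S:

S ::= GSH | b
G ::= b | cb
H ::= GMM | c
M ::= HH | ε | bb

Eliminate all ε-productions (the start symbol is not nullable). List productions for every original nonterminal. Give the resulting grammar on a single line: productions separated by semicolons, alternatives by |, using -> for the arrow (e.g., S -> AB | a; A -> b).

S -> b | GSH; G -> b | cb; H -> G | c | GM | GMM; M -> HH | bb

Nullable set: {M}.
H -> GMM: M, M nullable, giving G | GM | GMM.
Drop M -> ε.
Unchanged (no nullable symbols): S -> GSH; S -> b; G -> b; G -> cb; H -> c; M -> HH; M -> bb.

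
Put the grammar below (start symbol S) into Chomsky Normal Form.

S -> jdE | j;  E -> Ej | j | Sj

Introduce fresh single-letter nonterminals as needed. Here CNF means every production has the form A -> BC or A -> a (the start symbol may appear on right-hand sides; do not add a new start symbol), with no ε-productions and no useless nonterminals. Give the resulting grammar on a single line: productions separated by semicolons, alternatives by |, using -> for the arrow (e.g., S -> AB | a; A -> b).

No ε-productions.
No unit productions to eliminate.
TERM: introduce B -> d, A -> j and substitute in every rule of length ≥2.
BIN: S -> ABE becomes S -> AC, C -> BE.

S -> j | AC; A -> j; B -> d; C -> BE; E -> j | EA | SA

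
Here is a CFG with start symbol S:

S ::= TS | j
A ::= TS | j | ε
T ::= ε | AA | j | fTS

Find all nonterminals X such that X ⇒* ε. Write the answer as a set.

Directly nullable (have an ε-rule): {A, T}.
Not nullable: S — each has a terminal in every rule's right-hand side or depends on a non-nullable symbol.

{A, T}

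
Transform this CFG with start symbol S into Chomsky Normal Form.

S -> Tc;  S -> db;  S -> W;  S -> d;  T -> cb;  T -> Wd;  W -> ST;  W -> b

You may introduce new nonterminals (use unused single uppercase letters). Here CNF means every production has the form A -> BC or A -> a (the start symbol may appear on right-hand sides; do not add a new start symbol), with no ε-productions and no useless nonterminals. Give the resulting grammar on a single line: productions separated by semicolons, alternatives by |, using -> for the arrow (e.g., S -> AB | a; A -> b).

No ε-productions.
After unit-elimination: S -> b | d | ST | Tc | db; T -> Wd | cb; W -> b | ST.
TERM: introduce C -> b, A -> c, B -> d and substitute in every rule of length ≥2.

S -> b | d | BC | ST | TA; A -> c; B -> d; C -> b; T -> AC | WB; W -> b | ST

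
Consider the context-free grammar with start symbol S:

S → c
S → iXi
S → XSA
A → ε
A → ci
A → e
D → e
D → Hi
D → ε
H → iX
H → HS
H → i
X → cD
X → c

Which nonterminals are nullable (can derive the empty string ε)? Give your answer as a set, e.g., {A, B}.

Directly nullable (have an ε-rule): {A, D}.
Not nullable: H, S, X — each has a terminal in every rule's right-hand side or depends on a non-nullable symbol.

{A, D}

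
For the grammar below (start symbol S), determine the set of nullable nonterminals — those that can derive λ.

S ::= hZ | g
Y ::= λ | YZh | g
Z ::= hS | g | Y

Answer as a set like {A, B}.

Directly nullable (have an ε-rule): {Y}.
Z is nullable via Z -> Y (every symbol on the right is already known nullable).
Not nullable: S — each has a terminal in every rule's right-hand side or depends on a non-nullable symbol.

{Y, Z}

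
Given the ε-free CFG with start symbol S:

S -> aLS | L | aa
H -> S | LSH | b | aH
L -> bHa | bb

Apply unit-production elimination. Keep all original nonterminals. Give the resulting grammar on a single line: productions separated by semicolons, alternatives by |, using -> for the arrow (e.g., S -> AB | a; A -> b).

S -> aa | bb | aLS | bHa; H -> b | aH | aa | bb | LSH | aLS | bHa; L -> bb | bHa

Unit productions: H->S, S->L.
Unit pairs (A ⇒* B via units): (H,L), (H,S), (S,L).
S: inherits non-unit rules of {L, S} → aLS | aa | bHa | bb.
H: inherits non-unit rules of {H, L, S} → LSH | aH | aLS | aa | b | bHa | bb.
L: inherits non-unit rules of {L} → bHa | bb.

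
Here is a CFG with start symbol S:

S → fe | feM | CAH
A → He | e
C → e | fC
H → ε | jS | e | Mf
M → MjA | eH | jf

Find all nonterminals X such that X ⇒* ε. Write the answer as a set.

Directly nullable (have an ε-rule): {H}.
Not nullable: A, C, M, S — each has a terminal in every rule's right-hand side or depends on a non-nullable symbol.

{H}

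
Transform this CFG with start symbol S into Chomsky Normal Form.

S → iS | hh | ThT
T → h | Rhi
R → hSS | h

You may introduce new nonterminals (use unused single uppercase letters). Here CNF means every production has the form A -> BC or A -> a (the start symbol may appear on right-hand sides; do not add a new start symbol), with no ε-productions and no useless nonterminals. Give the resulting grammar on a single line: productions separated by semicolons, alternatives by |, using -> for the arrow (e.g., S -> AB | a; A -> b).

S -> AA | BS | TD; A -> h; B -> i; C -> SS; D -> AT; E -> AB; R -> h | AC; T -> h | RE

No ε-productions.
No unit productions to eliminate.
TERM: introduce A -> h, B -> i and substitute in every rule of length ≥2.
BIN: R -> ASS becomes R -> AC, C -> SS; S -> TAT becomes S -> TD, D -> AT; T -> RAB becomes T -> RE, E -> AB.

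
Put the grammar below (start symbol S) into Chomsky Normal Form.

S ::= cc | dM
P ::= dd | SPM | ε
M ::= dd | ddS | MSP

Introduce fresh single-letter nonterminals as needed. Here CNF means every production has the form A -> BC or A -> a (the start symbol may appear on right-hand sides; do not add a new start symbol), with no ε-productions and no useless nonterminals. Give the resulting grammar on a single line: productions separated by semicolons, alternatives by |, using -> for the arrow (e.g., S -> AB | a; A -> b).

Nullable: {P}; after ε-elimination: S -> cc | dM; M -> MS | dd | MSP | ddS; P -> SM | dd | SPM.
No unit productions to eliminate.
TERM: introduce B -> c, A -> d and substitute in every rule of length ≥2.
BIN: M -> AAS becomes M -> AC, C -> AS; M -> MSP becomes M -> MD, D -> SP; P -> SPM becomes P -> SE, E -> PM.

S -> AM | BB; A -> d; B -> c; C -> AS; D -> SP; E -> PM; M -> AA | AC | MD | MS; P -> AA | SE | SM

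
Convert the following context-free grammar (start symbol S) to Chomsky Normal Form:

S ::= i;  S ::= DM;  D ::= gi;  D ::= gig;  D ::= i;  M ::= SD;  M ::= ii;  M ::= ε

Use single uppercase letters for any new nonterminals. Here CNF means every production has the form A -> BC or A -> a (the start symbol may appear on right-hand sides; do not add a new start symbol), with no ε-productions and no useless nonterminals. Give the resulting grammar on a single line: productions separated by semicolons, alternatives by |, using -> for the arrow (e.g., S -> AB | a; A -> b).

Nullable: {M}; after ε-elimination: S -> D | i | DM; D -> i | gi | gig; M -> SD | ii.
After unit-elimination: S -> i | DM | gi | gig; D -> i | gi | gig; M -> SD | ii.
TERM: introduce A -> g, B -> i and substitute in every rule of length ≥2.
BIN: D -> ABA becomes D -> AC, C -> BA; S -> ABA becomes S -> AE, E -> BA.

S -> i | AB | AE | DM; A -> g; B -> i; C -> BA; D -> i | AB | AC; E -> BA; M -> BB | SD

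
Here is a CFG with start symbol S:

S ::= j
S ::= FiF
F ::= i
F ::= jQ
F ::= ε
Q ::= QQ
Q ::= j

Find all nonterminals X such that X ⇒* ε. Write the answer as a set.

{F}

Directly nullable (have an ε-rule): {F}.
Not nullable: Q, S — each has a terminal in every rule's right-hand side or depends on a non-nullable symbol.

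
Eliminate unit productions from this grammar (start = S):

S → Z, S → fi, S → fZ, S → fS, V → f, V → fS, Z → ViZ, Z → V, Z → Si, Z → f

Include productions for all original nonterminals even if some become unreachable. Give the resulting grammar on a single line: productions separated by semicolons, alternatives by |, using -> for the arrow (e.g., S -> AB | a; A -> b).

Unit productions: S->Z, Z->V.
Unit pairs (A ⇒* B via units): (S,V), (S,Z), (Z,V).
S: inherits non-unit rules of {S, V, Z} → Si | ViZ | f | fS | fZ | fi.
V: inherits non-unit rules of {V} → f | fS.
Z: inherits non-unit rules of {V, Z} → Si | ViZ | f | fS.

S -> f | Si | fS | fZ | fi | ViZ; V -> f | fS; Z -> f | Si | fS | ViZ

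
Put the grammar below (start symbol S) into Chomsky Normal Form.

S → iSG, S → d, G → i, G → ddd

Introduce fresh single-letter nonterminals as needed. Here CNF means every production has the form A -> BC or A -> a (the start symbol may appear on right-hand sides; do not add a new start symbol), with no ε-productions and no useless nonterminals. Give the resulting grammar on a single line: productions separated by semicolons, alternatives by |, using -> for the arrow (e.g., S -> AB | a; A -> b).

No ε-productions.
No unit productions to eliminate.
TERM: introduce A -> d, B -> i and substitute in every rule of length ≥2.
BIN: G -> AAA becomes G -> AC, C -> AA; S -> BSG becomes S -> BD, D -> SG.

S -> d | BD; A -> d; B -> i; C -> AA; D -> SG; G -> i | AC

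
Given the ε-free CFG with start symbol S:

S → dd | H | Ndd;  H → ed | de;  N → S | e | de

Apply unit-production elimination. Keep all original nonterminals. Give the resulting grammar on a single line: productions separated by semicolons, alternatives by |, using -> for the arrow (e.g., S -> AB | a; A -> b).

Unit productions: N->S, S->H.
Unit pairs (A ⇒* B via units): (N,H), (N,S), (S,H).
S: inherits non-unit rules of {H, S} → Ndd | dd | de | ed.
H: inherits non-unit rules of {H} → de | ed.
N: inherits non-unit rules of {H, N, S} → Ndd | dd | de | e | ed.

S -> dd | de | ed | Ndd; H -> de | ed; N -> e | dd | de | ed | Ndd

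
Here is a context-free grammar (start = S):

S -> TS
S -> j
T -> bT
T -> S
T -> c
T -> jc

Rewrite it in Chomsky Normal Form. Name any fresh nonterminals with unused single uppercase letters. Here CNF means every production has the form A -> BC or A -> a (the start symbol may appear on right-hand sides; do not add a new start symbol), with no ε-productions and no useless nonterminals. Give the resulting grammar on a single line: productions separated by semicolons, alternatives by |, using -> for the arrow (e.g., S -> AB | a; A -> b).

No ε-productions.
After unit-elimination: S -> j | TS; T -> c | j | TS | bT | jc.
TERM: introduce A -> b, C -> c, B -> j and substitute in every rule of length ≥2.

S -> j | TS; A -> b; B -> j; C -> c; T -> c | j | AT | BC | TS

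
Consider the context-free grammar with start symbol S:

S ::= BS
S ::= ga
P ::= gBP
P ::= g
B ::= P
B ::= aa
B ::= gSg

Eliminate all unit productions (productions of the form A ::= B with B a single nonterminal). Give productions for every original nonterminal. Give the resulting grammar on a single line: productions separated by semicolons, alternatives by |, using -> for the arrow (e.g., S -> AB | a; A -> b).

Unit productions: B->P.
Unit pairs (A ⇒* B via units): (B,P).
S: inherits non-unit rules of {S} → BS | ga.
B: inherits non-unit rules of {B, P} → aa | g | gBP | gSg.
P: inherits non-unit rules of {P} → g | gBP.

S -> BS | ga; B -> g | aa | gBP | gSg; P -> g | gBP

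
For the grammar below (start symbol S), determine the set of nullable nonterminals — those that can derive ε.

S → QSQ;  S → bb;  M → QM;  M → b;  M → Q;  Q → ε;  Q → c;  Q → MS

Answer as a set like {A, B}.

{M, Q}

Directly nullable (have an ε-rule): {Q}.
M is nullable via M -> Q (every symbol on the right is already known nullable).
Not nullable: S — each has a terminal in every rule's right-hand side or depends on a non-nullable symbol.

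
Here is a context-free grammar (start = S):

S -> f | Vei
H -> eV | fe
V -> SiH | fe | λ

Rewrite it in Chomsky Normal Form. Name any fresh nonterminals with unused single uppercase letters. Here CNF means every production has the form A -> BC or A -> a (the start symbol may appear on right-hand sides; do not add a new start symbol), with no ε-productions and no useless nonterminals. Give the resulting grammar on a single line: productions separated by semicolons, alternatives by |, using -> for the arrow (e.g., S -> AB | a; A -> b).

Nullable: {V}; after ε-elimination: S -> f | ei | Vei; H -> e | eV | fe; V -> fe | SiH.
No unit productions to eliminate.
TERM: introduce A -> e, B -> f, C -> i and substitute in every rule of length ≥2.
BIN: S -> VAC becomes S -> VD, D -> AC; V -> SCH becomes V -> SE, E -> CH.

S -> f | AC | VD; A -> e; B -> f; C -> i; D -> AC; E -> CH; H -> e | AV | BA; V -> BA | SE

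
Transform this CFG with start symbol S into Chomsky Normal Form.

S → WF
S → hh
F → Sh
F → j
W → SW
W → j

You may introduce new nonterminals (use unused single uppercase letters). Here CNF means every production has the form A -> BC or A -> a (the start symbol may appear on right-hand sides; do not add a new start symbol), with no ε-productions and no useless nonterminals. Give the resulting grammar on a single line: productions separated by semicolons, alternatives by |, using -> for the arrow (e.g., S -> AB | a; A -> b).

S -> AA | WF; A -> h; F -> j | SA; W -> j | SW

No ε-productions.
No unit productions to eliminate.
TERM: introduce A -> h and substitute in every rule of length ≥2.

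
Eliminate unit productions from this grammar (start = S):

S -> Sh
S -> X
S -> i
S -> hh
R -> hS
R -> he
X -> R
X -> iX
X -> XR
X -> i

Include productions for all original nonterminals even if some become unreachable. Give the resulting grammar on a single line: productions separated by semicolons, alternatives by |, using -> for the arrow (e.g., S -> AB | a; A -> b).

Unit productions: S->X, X->R.
Unit pairs (A ⇒* B via units): (S,R), (S,X), (X,R).
S: inherits non-unit rules of {R, S, X} → Sh | XR | hS | he | hh | i | iX.
R: inherits non-unit rules of {R} → hS | he.
X: inherits non-unit rules of {R, X} → XR | hS | he | i | iX.

S -> i | Sh | XR | hS | he | hh | iX; R -> hS | he; X -> i | XR | hS | he | iX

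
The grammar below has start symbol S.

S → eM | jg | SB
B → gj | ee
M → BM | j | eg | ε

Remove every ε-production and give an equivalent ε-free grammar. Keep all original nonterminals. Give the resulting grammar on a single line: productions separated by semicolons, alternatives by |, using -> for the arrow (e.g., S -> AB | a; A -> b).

S -> e | SB | eM | jg; B -> ee | gj; M -> B | j | BM | eg

Nullable set: {M}.
S -> eM: M nullable, giving e | eM.
Drop M -> ε.
M -> BM: M nullable, giving B | BM.
Unchanged (no nullable symbols): S -> SB; S -> jg; B -> ee; B -> gj; M -> eg; M -> j.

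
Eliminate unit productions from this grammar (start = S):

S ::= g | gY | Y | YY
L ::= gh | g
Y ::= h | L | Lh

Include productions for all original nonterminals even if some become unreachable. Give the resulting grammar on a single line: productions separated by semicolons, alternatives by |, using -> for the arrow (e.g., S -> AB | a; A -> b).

Unit productions: S->Y, Y->L.
Unit pairs (A ⇒* B via units): (S,L), (S,Y), (Y,L).
S: inherits non-unit rules of {L, S, Y} → Lh | YY | g | gY | gh | h.
L: inherits non-unit rules of {L} → g | gh.
Y: inherits non-unit rules of {L, Y} → Lh | g | gh | h.

S -> g | h | Lh | YY | gY | gh; L -> g | gh; Y -> g | h | Lh | gh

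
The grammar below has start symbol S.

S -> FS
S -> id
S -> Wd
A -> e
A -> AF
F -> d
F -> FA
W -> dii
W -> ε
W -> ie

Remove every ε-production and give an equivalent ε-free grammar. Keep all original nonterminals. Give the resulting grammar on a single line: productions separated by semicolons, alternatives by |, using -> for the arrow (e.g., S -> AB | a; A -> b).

S -> d | FS | Wd | id; A -> e | AF; F -> d | FA; W -> ie | dii

Nullable set: {W}.
S -> Wd: W nullable, giving Wd | d.
Drop W -> ε.
Unchanged (no nullable symbols): S -> FS; S -> id; A -> AF; A -> e; F -> FA; F -> d; W -> dii; W -> ie.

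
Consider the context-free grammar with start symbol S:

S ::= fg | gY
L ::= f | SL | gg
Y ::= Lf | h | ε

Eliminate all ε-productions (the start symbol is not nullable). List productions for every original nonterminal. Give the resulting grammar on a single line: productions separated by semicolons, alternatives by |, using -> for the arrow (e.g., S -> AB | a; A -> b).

S -> g | fg | gY; L -> f | SL | gg; Y -> h | Lf

Nullable set: {Y}.
S -> gY: Y nullable, giving g | gY.
Drop Y -> ε.
Unchanged (no nullable symbols): S -> fg; L -> SL; L -> f; L -> gg; Y -> Lf; Y -> h.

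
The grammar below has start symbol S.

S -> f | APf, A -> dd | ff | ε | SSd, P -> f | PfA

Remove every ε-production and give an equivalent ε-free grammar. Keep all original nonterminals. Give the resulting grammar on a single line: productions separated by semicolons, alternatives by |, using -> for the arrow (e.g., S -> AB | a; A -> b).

Nullable set: {A}.
S -> APf: A nullable, giving APf | Pf.
Drop A -> ε.
P -> PfA: A nullable, giving Pf | PfA.
Unchanged (no nullable symbols): S -> f; A -> SSd; A -> dd; A -> ff; P -> f.

S -> f | Pf | APf; A -> dd | ff | SSd; P -> f | Pf | PfA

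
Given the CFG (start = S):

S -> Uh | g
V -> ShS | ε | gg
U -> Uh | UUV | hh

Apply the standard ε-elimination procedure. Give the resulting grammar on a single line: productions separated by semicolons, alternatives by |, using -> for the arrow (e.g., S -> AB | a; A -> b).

Nullable set: {V}.
U -> UUV: V nullable, giving UU | UUV.
Drop V -> ε.
Unchanged (no nullable symbols): S -> Uh; S -> g; U -> Uh; U -> hh; V -> ShS; V -> gg.

S -> g | Uh; U -> UU | Uh | hh | UUV; V -> gg | ShS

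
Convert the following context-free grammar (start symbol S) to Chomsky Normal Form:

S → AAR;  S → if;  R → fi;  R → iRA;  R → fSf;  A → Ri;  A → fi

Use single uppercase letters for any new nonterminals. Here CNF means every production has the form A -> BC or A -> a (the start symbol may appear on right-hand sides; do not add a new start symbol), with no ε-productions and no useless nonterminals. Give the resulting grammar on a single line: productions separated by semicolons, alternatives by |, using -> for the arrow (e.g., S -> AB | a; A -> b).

No ε-productions.
No unit productions to eliminate.
TERM: introduce C -> f, B -> i and substitute in every rule of length ≥2.
BIN: R -> BRA becomes R -> BD, D -> RA; R -> CSC becomes R -> CE, E -> SC; S -> AAR becomes S -> AF, F -> AR.

S -> AF | BC; A -> CB | RB; B -> i; C -> f; D -> RA; E -> SC; F -> AR; R -> BD | CB | CE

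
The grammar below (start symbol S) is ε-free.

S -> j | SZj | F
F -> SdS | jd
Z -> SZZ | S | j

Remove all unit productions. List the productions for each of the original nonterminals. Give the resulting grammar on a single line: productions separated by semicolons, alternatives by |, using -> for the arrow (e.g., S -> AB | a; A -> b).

S -> j | jd | SZj | SdS; F -> jd | SdS; Z -> j | jd | SZZ | SZj | SdS

Unit productions: S->F, Z->S.
Unit pairs (A ⇒* B via units): (S,F), (Z,F), (Z,S).
S: inherits non-unit rules of {F, S} → SZj | SdS | j | jd.
F: inherits non-unit rules of {F} → SdS | jd.
Z: inherits non-unit rules of {F, S, Z} → SZZ | SZj | SdS | j | jd.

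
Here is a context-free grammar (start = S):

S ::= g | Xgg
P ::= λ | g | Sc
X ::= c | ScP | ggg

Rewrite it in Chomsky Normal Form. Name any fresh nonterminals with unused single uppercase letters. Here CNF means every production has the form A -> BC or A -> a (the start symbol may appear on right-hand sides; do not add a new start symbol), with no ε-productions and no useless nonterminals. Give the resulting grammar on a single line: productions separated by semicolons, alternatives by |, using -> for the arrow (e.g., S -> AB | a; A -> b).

S -> g | XC; A -> c; B -> g; C -> BB; D -> BB; E -> AP; P -> g | SA; X -> c | BD | SA | SE

Nullable: {P}; after ε-elimination: S -> g | Xgg; P -> g | Sc; X -> c | Sc | ScP | ggg.
No unit productions to eliminate.
TERM: introduce A -> c, B -> g and substitute in every rule of length ≥2.
BIN: S -> XBB becomes S -> XC, C -> BB; X -> BBB becomes X -> BD, D -> BB; X -> SAP becomes X -> SE, E -> AP.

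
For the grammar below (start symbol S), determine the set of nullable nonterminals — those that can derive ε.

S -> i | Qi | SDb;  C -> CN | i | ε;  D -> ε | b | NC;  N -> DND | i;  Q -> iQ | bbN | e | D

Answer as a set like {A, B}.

Directly nullable (have an ε-rule): {C, D}.
Q is nullable via Q -> D (every symbol on the right is already known nullable).
Not nullable: N, S — each has a terminal in every rule's right-hand side or depends on a non-nullable symbol.

{C, D, Q}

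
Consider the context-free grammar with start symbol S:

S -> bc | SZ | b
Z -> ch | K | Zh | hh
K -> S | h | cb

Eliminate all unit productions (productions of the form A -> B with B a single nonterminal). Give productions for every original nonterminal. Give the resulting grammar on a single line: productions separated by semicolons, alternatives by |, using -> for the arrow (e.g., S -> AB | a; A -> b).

Unit productions: K->S, Z->K.
Unit pairs (A ⇒* B via units): (K,S), (Z,K), (Z,S).
S: inherits non-unit rules of {S} → SZ | b | bc.
K: inherits non-unit rules of {K, S} → SZ | b | bc | cb | h.
Z: inherits non-unit rules of {K, S, Z} → SZ | Zh | b | bc | cb | ch | h | hh.

S -> b | SZ | bc; K -> b | h | SZ | bc | cb; Z -> b | h | SZ | Zh | bc | cb | ch | hh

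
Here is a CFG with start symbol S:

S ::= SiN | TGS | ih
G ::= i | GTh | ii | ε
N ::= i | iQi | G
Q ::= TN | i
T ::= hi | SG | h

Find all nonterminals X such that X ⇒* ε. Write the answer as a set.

Directly nullable (have an ε-rule): {G}.
N is nullable via N -> G (every symbol on the right is already known nullable).
Not nullable: Q, S, T — each has a terminal in every rule's right-hand side or depends on a non-nullable symbol.

{G, N}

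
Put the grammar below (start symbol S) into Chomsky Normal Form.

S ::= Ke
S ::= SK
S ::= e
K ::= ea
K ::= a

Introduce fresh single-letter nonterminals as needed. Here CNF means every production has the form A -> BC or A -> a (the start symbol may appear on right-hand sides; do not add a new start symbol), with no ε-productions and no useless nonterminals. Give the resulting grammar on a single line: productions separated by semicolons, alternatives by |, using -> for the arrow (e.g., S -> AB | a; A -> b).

No ε-productions.
No unit productions to eliminate.
TERM: introduce B -> a, A -> e and substitute in every rule of length ≥2.

S -> e | KA | SK; A -> e; B -> a; K -> a | AB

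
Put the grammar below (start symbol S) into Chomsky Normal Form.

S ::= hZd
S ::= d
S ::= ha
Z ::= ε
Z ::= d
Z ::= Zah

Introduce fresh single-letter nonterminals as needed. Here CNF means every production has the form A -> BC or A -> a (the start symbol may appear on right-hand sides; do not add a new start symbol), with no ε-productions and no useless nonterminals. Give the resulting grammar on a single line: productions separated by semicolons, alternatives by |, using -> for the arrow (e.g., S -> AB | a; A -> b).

S -> d | AB | AC | AD; A -> h; B -> d; C -> a; D -> ZB; E -> CA; Z -> d | CA | ZE

Nullable: {Z}; after ε-elimination: S -> d | ha | hd | hZd; Z -> d | ah | Zah.
No unit productions to eliminate.
TERM: introduce C -> a, B -> d, A -> h and substitute in every rule of length ≥2.
BIN: S -> AZB becomes S -> AD, D -> ZB; Z -> ZCA becomes Z -> ZE, E -> CA.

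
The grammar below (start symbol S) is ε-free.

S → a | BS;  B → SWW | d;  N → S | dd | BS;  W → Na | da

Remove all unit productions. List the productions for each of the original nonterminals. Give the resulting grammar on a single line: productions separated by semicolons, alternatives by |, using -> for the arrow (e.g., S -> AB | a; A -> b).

S -> a | BS; B -> d | SWW; N -> a | BS | dd; W -> Na | da

Unit productions: N->S.
Unit pairs (A ⇒* B via units): (N,S).
S: inherits non-unit rules of {S} → BS | a.
B: inherits non-unit rules of {B} → SWW | d.
N: inherits non-unit rules of {N, S} → BS | a | dd.
W: inherits non-unit rules of {W} → Na | da.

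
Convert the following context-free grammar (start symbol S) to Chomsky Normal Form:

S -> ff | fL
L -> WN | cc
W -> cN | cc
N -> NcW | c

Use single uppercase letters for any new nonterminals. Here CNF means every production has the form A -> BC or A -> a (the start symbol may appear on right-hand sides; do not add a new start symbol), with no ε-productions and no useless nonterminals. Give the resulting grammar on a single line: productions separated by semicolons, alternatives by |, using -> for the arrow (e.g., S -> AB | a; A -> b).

No ε-productions.
No unit productions to eliminate.
TERM: introduce A -> c, B -> f and substitute in every rule of length ≥2.
BIN: N -> NAW becomes N -> NC, C -> AW.

S -> BB | BL; A -> c; B -> f; C -> AW; L -> AA | WN; N -> c | NC; W -> AA | AN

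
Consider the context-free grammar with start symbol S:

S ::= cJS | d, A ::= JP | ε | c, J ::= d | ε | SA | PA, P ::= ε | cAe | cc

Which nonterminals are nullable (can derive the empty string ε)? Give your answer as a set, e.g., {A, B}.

Directly nullable (have an ε-rule): {A, J, P}.
Not nullable: S — each has a terminal in every rule's right-hand side or depends on a non-nullable symbol.

{A, J, P}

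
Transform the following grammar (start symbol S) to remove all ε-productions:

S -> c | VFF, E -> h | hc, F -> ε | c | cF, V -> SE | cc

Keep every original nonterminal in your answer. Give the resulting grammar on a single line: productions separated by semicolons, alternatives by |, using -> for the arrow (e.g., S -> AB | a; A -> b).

Nullable set: {F}.
S -> VFF: F, F nullable, giving V | VF | VFF.
Drop F -> ε.
F -> cF: F nullable, giving c | cF.
Unchanged (no nullable symbols): S -> c; E -> h; E -> hc; F -> c; V -> SE; V -> cc.

S -> V | c | VF | VFF; E -> h | hc; F -> c | cF; V -> SE | cc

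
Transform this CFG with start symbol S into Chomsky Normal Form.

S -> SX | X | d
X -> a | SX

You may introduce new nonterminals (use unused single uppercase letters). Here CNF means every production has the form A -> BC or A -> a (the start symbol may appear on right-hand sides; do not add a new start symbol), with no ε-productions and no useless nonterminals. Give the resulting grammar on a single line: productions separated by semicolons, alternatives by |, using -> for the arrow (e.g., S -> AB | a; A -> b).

S -> a | d | SX; X -> a | SX

No ε-productions.
After unit-elimination: S -> a | d | SX; X -> a | SX.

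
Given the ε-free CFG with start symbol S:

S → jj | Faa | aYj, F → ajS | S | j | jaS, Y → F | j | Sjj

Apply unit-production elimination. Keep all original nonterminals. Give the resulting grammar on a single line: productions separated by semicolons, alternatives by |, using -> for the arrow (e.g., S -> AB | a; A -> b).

S -> jj | Faa | aYj; F -> j | jj | Faa | aYj | ajS | jaS; Y -> j | jj | Faa | Sjj | aYj | ajS | jaS

Unit productions: F->S, Y->F.
Unit pairs (A ⇒* B via units): (F,S), (Y,F), (Y,S).
S: inherits non-unit rules of {S} → Faa | aYj | jj.
F: inherits non-unit rules of {F, S} → Faa | aYj | ajS | j | jaS | jj.
Y: inherits non-unit rules of {F, S, Y} → Faa | Sjj | aYj | ajS | j | jaS | jj.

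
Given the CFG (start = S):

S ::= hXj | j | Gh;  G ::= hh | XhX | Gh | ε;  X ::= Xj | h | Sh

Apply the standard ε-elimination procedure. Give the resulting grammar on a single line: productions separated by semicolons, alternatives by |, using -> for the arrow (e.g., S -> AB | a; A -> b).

S -> h | j | Gh | hXj; G -> h | Gh | hh | XhX; X -> h | Sh | Xj

Nullable set: {G}.
S -> Gh: G nullable, giving Gh | h.
Drop G -> ε.
G -> Gh: G nullable, giving Gh | h.
Unchanged (no nullable symbols): S -> hXj; S -> j; G -> XhX; G -> hh; X -> Sh; X -> Xj; X -> h.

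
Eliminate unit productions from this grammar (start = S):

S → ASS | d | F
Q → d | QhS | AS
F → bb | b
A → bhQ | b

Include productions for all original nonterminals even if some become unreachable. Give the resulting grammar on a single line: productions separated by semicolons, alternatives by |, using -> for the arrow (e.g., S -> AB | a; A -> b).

S -> b | d | bb | ASS; A -> b | bhQ; F -> b | bb; Q -> d | AS | QhS

Unit productions: S->F.
Unit pairs (A ⇒* B via units): (S,F).
S: inherits non-unit rules of {F, S} → ASS | b | bb | d.
A: inherits non-unit rules of {A} → b | bhQ.
F: inherits non-unit rules of {F} → b | bb.
Q: inherits non-unit rules of {Q} → AS | QhS | d.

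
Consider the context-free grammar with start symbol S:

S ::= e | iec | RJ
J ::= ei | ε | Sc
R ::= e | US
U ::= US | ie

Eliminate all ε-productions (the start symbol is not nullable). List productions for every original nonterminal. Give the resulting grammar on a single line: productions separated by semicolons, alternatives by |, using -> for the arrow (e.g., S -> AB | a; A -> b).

S -> R | e | RJ | iec; J -> Sc | ei; R -> e | US; U -> US | ie

Nullable set: {J}.
S -> RJ: J nullable, giving R | RJ.
Drop J -> ε.
Unchanged (no nullable symbols): S -> e; S -> iec; J -> Sc; J -> ei; R -> US; R -> e; U -> US; U -> ie.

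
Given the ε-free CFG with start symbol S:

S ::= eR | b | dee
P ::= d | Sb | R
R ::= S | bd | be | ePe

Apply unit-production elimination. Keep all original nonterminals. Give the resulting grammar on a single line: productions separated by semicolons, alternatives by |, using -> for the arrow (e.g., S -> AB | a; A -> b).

Unit productions: P->R, R->S.
Unit pairs (A ⇒* B via units): (P,R), (P,S), (R,S).
S: inherits non-unit rules of {S} → b | dee | eR.
P: inherits non-unit rules of {P, R, S} → Sb | b | bd | be | d | dee | ePe | eR.
R: inherits non-unit rules of {R, S} → b | bd | be | dee | ePe | eR.

S -> b | eR | dee; P -> b | d | Sb | bd | be | eR | dee | ePe; R -> b | bd | be | eR | dee | ePe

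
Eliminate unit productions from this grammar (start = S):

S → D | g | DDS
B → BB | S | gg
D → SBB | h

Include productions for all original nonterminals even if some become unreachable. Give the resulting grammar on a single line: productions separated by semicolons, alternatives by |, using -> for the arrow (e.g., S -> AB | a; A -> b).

S -> g | h | DDS | SBB; B -> g | h | BB | gg | DDS | SBB; D -> h | SBB

Unit productions: B->S, S->D.
Unit pairs (A ⇒* B via units): (B,D), (B,S), (S,D).
S: inherits non-unit rules of {D, S} → DDS | SBB | g | h.
B: inherits non-unit rules of {B, D, S} → BB | DDS | SBB | g | gg | h.
D: inherits non-unit rules of {D} → SBB | h.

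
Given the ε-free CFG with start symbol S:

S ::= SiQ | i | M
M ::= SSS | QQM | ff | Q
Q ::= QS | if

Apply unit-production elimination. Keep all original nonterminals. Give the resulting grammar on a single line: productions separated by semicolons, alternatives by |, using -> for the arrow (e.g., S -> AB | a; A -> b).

Unit productions: M->Q, S->M.
Unit pairs (A ⇒* B via units): (M,Q), (S,M), (S,Q).
S: inherits non-unit rules of {M, Q, S} → QQM | QS | SSS | SiQ | ff | i | if.
M: inherits non-unit rules of {M, Q} → QQM | QS | SSS | ff | if.
Q: inherits non-unit rules of {Q} → QS | if.

S -> i | QS | ff | if | QQM | SSS | SiQ; M -> QS | ff | if | QQM | SSS; Q -> QS | if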